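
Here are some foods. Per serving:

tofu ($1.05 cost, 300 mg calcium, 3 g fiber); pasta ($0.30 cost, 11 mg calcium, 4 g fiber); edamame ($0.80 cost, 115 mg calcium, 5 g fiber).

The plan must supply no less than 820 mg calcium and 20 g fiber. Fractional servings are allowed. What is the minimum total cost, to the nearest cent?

This is a tiny linear program; its minimum lies at a vertex of the feasible set. List the vertices and price them.
tofu only: max(820/300, 20/3) = 6.667 servings → $7.00.
pasta only: max(820/11, 20/4) = 74.55 servings → $22.36.
edamame only: max(820/115, 20/5) = 7.13 servings → $5.70.
tofu + pasta with both tight: 2.622 servings and 3.033 servings → $3.66.
tofu + edamame with both tight: 1.558 servings and 3.065 servings → $4.09.
pasta + edamame: intersection lies outside the first quadrant.
The minimum over all feasible corners is $3.66.

$3.66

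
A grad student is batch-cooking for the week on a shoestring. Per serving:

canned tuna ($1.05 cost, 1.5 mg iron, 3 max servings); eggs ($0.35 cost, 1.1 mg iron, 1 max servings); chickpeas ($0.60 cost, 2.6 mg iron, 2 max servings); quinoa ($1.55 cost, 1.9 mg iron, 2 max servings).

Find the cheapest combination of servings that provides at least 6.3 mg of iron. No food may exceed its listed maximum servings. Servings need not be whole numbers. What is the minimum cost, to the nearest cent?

Cost per mg of iron: chickpeas $0.2308, eggs $0.3182, canned tuna $0.7000, quinoa $0.8158.
Take 2 servings of chickpeas: +5.2 mg iron for $1.20 (total $1.20, still need 1.1 mg).
Take 1 serving of eggs: +1.1 mg iron for $0.35 (total $1.55, still need 0.0 mg).
Greedy by cheapest-per-mg is optimal for a single linear constraint, so the minimum cost is $1.55.

$1.55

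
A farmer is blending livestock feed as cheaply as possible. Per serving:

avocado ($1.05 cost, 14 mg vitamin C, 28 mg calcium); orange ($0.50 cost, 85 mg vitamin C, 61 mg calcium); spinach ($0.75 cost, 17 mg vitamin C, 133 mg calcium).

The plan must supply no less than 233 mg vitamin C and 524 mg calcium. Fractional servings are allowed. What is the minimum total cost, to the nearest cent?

$3.29

avocado only: max(233/14, 524/28) = 18.71 servings → $19.65.
orange only: max(233/85, 524/61) = 8.59 servings → $4.30.
spinach only: max(233/17, 524/133) = 13.71 servings → $10.28.
avocado + orange with both targets exact would need a negative amount; discard.
avocado + spinach with both tight: 15.93 servings and 0.5859 servings → $17.17.
orange + spinach with both tight: 2.15 servings and 2.954 servings → $3.29.
Cheapest feasible corner: $3.29.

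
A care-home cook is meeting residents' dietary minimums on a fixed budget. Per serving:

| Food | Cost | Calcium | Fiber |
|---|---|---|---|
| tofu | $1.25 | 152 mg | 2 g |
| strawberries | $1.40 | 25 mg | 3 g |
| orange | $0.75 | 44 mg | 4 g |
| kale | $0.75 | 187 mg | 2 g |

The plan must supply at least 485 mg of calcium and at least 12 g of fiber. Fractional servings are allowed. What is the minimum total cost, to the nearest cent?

Compare the cost at each extreme point of the feasible region.
tofu only: max(485/152, 12/2) = 6 servings → $7.50.
strawberries only: max(485/25, 12/3) = 19.4 servings → $27.16.
orange only: max(485/44, 12/4) = 11.02 servings → $8.27.
kale only: max(485/187, 12/2) = 6 servings → $4.50.
tofu + strawberries with both tight: 2.845 servings and 2.103 servings → $6.50.
tofu + orange with both tight: 2.715 servings and 1.642 servings → $4.63.
tofu + kale: intersection lies outside the first quadrant.
strawberries + orange with both targets exact would need a negative amount; discard.
strawberries + kale with both tight: 2.493 servings and 2.26 servings → $5.19.
orange + kale with both tight: 1.93 servings and 2.139 servings → $3.05.
The minimum over all feasible corners is $3.05.

$3.05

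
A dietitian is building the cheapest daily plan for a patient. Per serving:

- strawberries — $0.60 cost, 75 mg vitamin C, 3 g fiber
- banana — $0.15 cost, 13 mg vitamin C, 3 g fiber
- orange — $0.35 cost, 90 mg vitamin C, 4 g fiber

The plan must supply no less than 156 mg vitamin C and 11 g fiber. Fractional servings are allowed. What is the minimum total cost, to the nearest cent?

$0.77

At the optimum either one food covers both requirements or two foods hit both targets exactly; no other combination can be cheaper.
strawberries only: max(156/75, 11/3) = 3.667 servings → $2.20.
banana only: max(156/13, 11/3) = 12 servings → $1.80.
orange only: max(156/90, 11/4) = 2.75 servings → $0.96.
strawberries + banana with both tight: 1.747 servings and 1.919 servings → $1.34.
strawberries + orange with both targets exact would need a negative amount; discard.
banana + orange with both tight: 1.679 servings and 1.491 servings → $0.77.
The minimum over all feasible corners is $0.77.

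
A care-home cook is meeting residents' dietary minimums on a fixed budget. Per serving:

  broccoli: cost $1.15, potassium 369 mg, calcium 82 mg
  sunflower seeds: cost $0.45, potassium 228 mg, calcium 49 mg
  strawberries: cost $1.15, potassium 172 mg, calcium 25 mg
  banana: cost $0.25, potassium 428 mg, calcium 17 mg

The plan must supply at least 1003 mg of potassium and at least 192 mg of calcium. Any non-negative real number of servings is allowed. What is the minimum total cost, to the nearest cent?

$1.79

This is a tiny linear program; its minimum lies at a vertex of the feasible set. List the vertices and price them.
broccoli only: max(1003/369, 192/82) = 2.718 servings → $3.13.
sunflower seeds only: max(1003/228, 192/49) = 4.399 servings → $1.98.
strawberries only: max(1003/172, 192/25) = 7.68 servings → $8.83.
banana only: max(1003/428, 192/17) = 11.29 servings → $2.82.
broccoli + sunflower seeds: intersection lies outside the first quadrant.
broccoli + strawberries with both tight: 1.629 servings and 2.336 servings → $4.56.
broccoli + banana with both tight: 2.259 servings and 0.3954 servings → $2.70.
sunflower seeds + strawberries with both tight: 2.914 servings and 1.969 servings → $3.58.
sunflower seeds + banana with both tight: 3.809 servings and 0.3142 servings → $1.79.
strawberries + banana with both targets exact would need a negative amount; discard.
Cheapest feasible corner: $1.79.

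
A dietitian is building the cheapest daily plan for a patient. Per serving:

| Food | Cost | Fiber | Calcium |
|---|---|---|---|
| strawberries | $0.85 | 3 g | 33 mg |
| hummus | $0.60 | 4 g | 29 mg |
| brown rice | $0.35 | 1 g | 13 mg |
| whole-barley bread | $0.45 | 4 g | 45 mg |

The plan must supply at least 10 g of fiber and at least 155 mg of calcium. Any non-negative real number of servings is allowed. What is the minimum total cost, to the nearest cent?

strawberries only: max(10/3, 155/33) = 4.697 servings → $3.99.
hummus only: max(10/4, 155/29) = 5.345 servings → $3.21.
brown rice only: max(10/1, 155/13) = 11.92 servings → $4.17.
whole-barley bread only: max(10/4, 155/45) = 3.444 servings → $1.55.
strawberries + hummus: the both-tight solution has a negative serving — not a feasible corner.
strawberries + brown rice with both targets exact would need a negative amount; discard.
strawberries + whole-barley bread: the both-tight solution has a negative serving — not a feasible corner.
hummus + brown rice: the both-tight solution has a negative serving — not a feasible corner.
hummus + whole-barley bread with both targets exact would need a negative amount; discard.
brown rice + whole-barley bread: intersection lies outside the first quadrant.
Cheapest feasible corner: $1.55.

$1.55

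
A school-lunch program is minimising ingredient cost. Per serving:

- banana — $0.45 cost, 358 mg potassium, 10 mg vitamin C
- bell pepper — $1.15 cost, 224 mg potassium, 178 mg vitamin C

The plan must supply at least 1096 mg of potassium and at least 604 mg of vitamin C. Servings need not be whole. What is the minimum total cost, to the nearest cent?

$4.28

Two binding constraints pin down two serving amounts, so the optimal mix uses at most two foods. The candidates are each food alone (scaled to the tighter of potassium/vitamin C) and each pair with both constraints tight.
banana only: max(1096/358, 604/10) = 60.4 servings → $27.18.
bell pepper only: max(1096/224, 604/178) = 4.893 servings → $5.63.
banana + bell pepper with both tight: 0.9725 servings and 3.339 servings → $4.28.
The minimum over all feasible corners is $4.28.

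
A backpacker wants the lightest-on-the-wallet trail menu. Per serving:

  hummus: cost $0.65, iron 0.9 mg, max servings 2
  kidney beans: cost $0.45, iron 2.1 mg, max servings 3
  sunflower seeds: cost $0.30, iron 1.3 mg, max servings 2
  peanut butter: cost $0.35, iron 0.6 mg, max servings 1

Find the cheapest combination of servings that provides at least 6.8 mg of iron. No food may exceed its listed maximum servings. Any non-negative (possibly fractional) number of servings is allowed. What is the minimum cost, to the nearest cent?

$1.47

Cost per mg of iron: kidney beans $0.2143, sunflower seeds $0.2308, peanut butter $0.5833, hummus $0.7222.
Take 3 servings of kidney beans: +6.3 mg iron for $1.35 (total $1.35, still need 0.5 mg).
Take 0.3846 servings of sunflower seeds: +0.5 mg iron for $0.12 (total $1.47, still need 0.0 mg).
Greedy by cheapest-per-mg is optimal for a single linear constraint, so the minimum cost is $1.47.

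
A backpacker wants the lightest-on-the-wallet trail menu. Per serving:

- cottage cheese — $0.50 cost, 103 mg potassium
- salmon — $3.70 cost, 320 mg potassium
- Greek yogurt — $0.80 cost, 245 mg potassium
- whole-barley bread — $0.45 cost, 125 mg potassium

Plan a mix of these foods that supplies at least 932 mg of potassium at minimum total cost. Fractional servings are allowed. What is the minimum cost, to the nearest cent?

$3.04

Cost per mg of potassium: Greek yogurt $0.0033, whole-barley bread $0.0036, cottage cheese $0.0049, salmon $0.0116.
With no serving limits, use only Greek yogurt: 932 mg / 245 mg = 3.804 servings × $0.80 = $3.04.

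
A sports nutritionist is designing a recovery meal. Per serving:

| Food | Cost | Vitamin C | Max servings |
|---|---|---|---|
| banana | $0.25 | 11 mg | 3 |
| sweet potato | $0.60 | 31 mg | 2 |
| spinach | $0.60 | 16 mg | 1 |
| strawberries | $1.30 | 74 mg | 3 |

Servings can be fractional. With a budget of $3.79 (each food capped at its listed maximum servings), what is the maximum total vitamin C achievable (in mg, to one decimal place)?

Vitamin C per dollar: strawberries 56.92, sweet potato 51.67, banana 44, spinach 26.67.
Take 2.915 servings of strawberries: spends $3.79, +215.7 mg vitamin C (running total 215.7 mg).
Greedy by best ratio exhausts the cost allowance optimally: 215.7 mg.

215.7 mg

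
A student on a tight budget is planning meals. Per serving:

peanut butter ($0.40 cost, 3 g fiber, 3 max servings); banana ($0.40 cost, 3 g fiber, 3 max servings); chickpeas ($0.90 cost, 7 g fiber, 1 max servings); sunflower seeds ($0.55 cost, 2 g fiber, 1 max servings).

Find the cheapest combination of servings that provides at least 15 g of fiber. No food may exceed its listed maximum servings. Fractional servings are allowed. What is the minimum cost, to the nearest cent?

Cost per g of fiber: chickpeas $0.1286, peanut butter $0.1333, banana $0.1333, sunflower seeds $0.2750.
Take 1 serving of chickpeas: +7.0 g fiber for $0.90 (total $0.90, still need 8.0 g).
Take 2.667 servings of peanut butter: +8.0 g fiber for $1.07 (total $1.97, still need 0.0 g).
Filling from the cheapest source first is optimal under one linear minimum: $1.97.

$1.97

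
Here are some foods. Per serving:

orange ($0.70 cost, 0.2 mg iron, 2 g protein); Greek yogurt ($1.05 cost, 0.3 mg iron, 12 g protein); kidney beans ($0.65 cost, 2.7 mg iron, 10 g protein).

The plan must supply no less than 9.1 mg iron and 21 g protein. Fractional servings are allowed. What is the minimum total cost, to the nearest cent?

$2.19

orange only: max(9.1/0.2, 21/2) = 45.5 servings → $31.85.
Greek yogurt only: max(9.1/0.3, 21/12) = 30.33 servings → $31.85.
kidney beans only: max(9.1/2.7, 21/10) = 3.37 servings → $2.19.
orange + Greek yogurt with both targets exact would need a negative amount; discard.
orange + kidney beans: the both-tight solution has a negative serving — not a feasible corner.
Greek yogurt + kidney beans with both targets exact would need a negative amount; discard.
So the least-cost plan costs $2.19.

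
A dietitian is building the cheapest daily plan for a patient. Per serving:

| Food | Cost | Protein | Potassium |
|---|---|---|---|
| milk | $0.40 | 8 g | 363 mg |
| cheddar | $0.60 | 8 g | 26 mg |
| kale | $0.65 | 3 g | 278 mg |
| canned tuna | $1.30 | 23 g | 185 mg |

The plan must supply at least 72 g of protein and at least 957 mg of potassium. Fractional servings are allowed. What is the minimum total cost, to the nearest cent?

With two linear requirements the optimum uses one or two foods; enumerate the corners.
milk only: max(72/8, 957/363) = 9 servings → $3.60.
cheddar only: max(72/8, 957/26) = 36.81 servings → $22.08.
kale only: max(72/3, 957/278) = 24 servings → $15.60.
canned tuna only: max(72/23, 957/185) = 5.173 servings → $6.72.
milk + cheddar with both tight: 2.145 servings and 6.855 servings → $4.97.
milk + kale: intersection lies outside the first quadrant.
milk + canned tuna with both tight: 1.265 servings and 2.69 servings → $4.00.
cheddar + kale with both tight: 7.989 servings and 2.695 servings → $6.55.
cheddar + canned tuna with both targets exact would need a negative amount; discard.
kale + canned tuna with both tight: 1.488 servings and 2.936 servings → $4.78.
The minimum over all feasible corners is $3.60.

$3.60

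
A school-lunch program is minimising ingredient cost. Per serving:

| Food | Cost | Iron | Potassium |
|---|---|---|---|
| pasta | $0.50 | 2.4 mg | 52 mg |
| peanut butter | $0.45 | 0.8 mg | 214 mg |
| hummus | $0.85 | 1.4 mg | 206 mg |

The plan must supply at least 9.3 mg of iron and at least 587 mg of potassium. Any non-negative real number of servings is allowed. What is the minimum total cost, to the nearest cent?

$2.49

Two binding constraints pin down two serving amounts, so the optimal mix uses at most two foods. The candidates are each food alone (scaled to the tighter of iron/potassium) and each pair with both constraints tight.
pasta only: max(9.3/2.4, 587/52) = 11.29 servings → $5.64.
peanut butter only: max(9.3/0.8, 587/214) = 11.62 servings → $5.23.
hummus only: max(9.3/1.4, 587/206) = 6.643 servings → $5.65.
pasta + peanut butter with both tight: 3.222 servings and 1.96 servings → $2.49.
pasta + hummus with both tight: 2.595 servings and 2.194 servings → $3.16.
peanut butter + hummus with both targets exact would need a negative amount; discard.
The minimum over all feasible corners is $2.49.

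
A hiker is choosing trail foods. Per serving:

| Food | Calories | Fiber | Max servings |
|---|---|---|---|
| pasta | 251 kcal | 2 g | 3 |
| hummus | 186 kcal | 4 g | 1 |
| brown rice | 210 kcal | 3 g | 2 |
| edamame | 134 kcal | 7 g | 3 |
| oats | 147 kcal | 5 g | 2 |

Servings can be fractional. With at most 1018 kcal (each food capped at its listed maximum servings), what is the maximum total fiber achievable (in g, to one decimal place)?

36.9 g

Fiber per kcal: edamame 0.05224, oats 0.03401, hummus 0.02151, brown rice 0.01429, pasta 0.007968.
Take 3 servings of edamame: uses 402 kcal, +21.0 g fiber (running total 21.0 g).
Take 2 servings of oats: uses 294 kcal, +10.0 g fiber (running total 31.0 g).
Take 1 serving of hummus: uses 186 kcal, +4.0 g fiber (running total 35.0 g).
Take 0.6476 servings of brown rice: uses 136 kcal, +1.9 g fiber (running total 36.9 g).
Greedy by best ratio exhausts the calories allowance optimally: 36.9 g.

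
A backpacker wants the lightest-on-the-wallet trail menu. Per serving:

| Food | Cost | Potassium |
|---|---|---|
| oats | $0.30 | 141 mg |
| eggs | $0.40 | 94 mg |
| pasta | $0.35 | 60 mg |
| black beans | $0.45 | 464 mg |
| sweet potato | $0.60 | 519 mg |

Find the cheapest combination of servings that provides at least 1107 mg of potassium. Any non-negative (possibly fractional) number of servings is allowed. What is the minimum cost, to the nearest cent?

Cost per mg of potassium: black beans $0.0010, sweet potato $0.0012, oats $0.0021, eggs $0.0043, pasta $0.0058.
With no serving limits, use only black beans: 1107 mg / 464 mg = 2.386 servings × $0.45 = $1.07.

$1.07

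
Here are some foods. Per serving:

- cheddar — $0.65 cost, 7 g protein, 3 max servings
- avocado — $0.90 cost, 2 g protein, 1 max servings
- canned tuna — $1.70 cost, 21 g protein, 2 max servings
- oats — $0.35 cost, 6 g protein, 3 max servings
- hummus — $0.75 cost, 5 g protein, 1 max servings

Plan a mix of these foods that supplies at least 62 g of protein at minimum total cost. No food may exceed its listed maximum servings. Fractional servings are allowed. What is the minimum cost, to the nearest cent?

$4.64

Cost per g of protein: oats $0.0583, canned tuna $0.0810, cheddar $0.0929, hummus $0.1500, avocado $0.4500.
Take 3 servings of oats: +18.0 g protein for $1.05 (total $1.05, still need 44.0 g).
Take 2 servings of canned tuna: +42.0 g protein for $3.40 (total $4.45, still need 2.0 g).
Take 0.2857 servings of cheddar: +2.0 g protein for $0.19 (total $4.64, still need 0.0 g).
Filling from the cheapest source first is optimal under one linear minimum: $4.64.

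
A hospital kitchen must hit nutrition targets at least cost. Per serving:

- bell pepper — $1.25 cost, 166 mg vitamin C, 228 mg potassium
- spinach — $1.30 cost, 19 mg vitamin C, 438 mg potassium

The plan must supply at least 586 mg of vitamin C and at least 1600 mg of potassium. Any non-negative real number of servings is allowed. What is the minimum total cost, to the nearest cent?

Two binding constraints pin down two serving amounts, so the optimal mix uses at most two foods. The candidates are each food alone (scaled to the tighter of vitamin C/potassium) and each pair with both constraints tight.
bell pepper only: max(586/166, 1600/228) = 7.018 servings → $8.77.
spinach only: max(586/19, 1600/438) = 30.84 servings → $40.09.
bell pepper + spinach with both tight: 3.309 servings and 1.93 servings → $6.65.
Cheapest feasible corner: $6.65.

$6.65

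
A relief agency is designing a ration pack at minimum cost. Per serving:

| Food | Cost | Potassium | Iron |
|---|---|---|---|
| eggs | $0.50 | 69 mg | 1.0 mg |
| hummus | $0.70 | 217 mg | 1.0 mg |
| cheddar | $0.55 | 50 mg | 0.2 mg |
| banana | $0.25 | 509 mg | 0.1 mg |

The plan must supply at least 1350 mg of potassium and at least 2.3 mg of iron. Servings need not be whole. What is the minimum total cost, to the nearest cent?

$1.62

Minimising a linear cost over {potassium ≥ 1350, iron ≥ 2.3, servings ≥ 0} — the optimum is at a vertex, using one or two foods.
eggs only: max(1350/69, 2.3/1.0) = 19.57 servings → $9.78.
hummus only: max(1350/217, 2.3/1.0) = 6.221 servings → $4.35.
cheddar only: max(1350/50, 2.3/0.2) = 27 servings → $14.85.
banana only: max(1350/509, 2.3/0.1) = 23 servings → $5.75.
eggs + hummus with both targets exact would need a negative amount; discard.
eggs + cheddar with both targets exact would need a negative amount; discard.
eggs + banana with both tight: 2.063 servings and 2.373 servings → $1.62.
hummus + cheddar: the both-tight solution has a negative serving — not a feasible corner.
hummus + banana with both tight: 2.125 servings and 1.746 servings → $1.92.
cheddar + banana with both tight: 10.7 servings and 1.601 servings → $6.28.
Cheapest feasible corner: $1.62.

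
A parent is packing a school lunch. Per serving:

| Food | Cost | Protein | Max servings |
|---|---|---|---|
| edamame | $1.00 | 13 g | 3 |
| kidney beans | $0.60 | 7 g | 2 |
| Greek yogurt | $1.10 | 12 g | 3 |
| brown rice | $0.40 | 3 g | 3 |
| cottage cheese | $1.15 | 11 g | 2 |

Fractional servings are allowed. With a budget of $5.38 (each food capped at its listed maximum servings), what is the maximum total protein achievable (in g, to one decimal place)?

Protein per dollar: edamame 13, kidney beans 11.67, Greek yogurt 10.91, cottage cheese 9.565, brown rice 7.5.
Take 3 servings of edamame: spends $3.00, +39.0 g protein (running total 39.0 g).
Take 2 servings of kidney beans: spends $1.20, +14.0 g protein (running total 53.0 g).
Take 1.073 servings of Greek yogurt: spends $1.18, +12.9 g protein (running total 65.9 g).
Filling greedily by protein-per-dollar is optimal for one linear limit, giving 65.9 g.

65.9 g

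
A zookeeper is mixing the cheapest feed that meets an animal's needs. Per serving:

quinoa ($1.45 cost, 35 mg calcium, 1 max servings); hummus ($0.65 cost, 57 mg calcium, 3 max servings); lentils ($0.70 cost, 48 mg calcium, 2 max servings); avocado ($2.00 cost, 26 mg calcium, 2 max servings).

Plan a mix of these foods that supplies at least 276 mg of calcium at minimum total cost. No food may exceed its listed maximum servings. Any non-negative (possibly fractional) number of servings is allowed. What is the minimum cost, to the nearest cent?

Cost per mg of calcium: hummus $0.0114, lentils $0.0146, quinoa $0.0414, avocado $0.0769.
Take 3 servings of hummus: +171.0 mg calcium for $1.95 (total $1.95, still need 105.0 mg).
Take 2 servings of lentils: +96.0 mg calcium for $1.40 (total $3.35, still need 9.0 mg).
Take 0.2571 servings of quinoa: +9.0 mg calcium for $0.37 (total $3.72, still need 0.0 mg).
Filling from the cheapest source first is optimal under one linear minimum: $3.72.

$3.72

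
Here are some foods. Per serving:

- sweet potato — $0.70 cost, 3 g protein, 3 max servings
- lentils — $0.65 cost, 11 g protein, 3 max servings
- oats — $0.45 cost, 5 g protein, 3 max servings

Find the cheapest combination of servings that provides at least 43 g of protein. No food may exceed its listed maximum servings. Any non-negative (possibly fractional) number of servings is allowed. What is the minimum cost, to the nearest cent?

Cost per g of protein: lentils $0.0591, oats $0.0900, sweet potato $0.2333.
Take 3 servings of lentils: +33.0 g protein for $1.95 (total $1.95, still need 10.0 g).
Take 2 servings of oats: +10.0 g protein for $0.90 (total $2.85, still need 0.0 g).
Greedy by cheapest-per-g is optimal for a single linear constraint, so the minimum cost is $2.85.

$2.85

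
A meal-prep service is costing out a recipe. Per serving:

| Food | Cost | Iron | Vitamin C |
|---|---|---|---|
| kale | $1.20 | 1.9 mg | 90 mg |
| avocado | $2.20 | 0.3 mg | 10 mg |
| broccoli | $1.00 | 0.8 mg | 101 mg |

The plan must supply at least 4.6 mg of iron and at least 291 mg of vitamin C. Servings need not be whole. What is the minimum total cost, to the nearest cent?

$3.48

An LP optimum is at a vertex; with two nutrient constraints at most two foods are used. Check each candidate.
kale only: max(4.6/1.9, 291/90) = 3.233 servings → $3.88.
avocado only: max(4.6/0.3, 291/10) = 29.1 servings → $64.02.
broccoli only: max(4.6/0.8, 291/101) = 5.75 servings → $5.75.
kale + avocado: the both-tight solution has a negative serving — not a feasible corner.
kale + broccoli with both tight: 1.933 servings and 1.158 servings → $3.48.
avocado + broccoli with both tight: 10.39 servings and 1.852 servings → $24.72.
The minimum over all feasible corners is $3.48.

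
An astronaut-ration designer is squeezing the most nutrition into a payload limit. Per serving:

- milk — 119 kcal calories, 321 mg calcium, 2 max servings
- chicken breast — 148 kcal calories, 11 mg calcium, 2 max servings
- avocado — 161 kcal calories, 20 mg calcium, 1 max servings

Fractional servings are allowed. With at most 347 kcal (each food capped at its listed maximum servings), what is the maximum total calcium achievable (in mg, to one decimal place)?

Calcium per kcal: milk 2.697, avocado 0.1242, chicken breast 0.07432.
Take 2 servings of milk: uses 238 kcal, +642.0 mg calcium (running total 642.0 mg).
Take 0.677 servings of avocado: uses 109 kcal, +13.5 mg calcium (running total 655.5 mg).
Greedy by best ratio exhausts the calories allowance optimally: 655.5 mg.

655.5 mg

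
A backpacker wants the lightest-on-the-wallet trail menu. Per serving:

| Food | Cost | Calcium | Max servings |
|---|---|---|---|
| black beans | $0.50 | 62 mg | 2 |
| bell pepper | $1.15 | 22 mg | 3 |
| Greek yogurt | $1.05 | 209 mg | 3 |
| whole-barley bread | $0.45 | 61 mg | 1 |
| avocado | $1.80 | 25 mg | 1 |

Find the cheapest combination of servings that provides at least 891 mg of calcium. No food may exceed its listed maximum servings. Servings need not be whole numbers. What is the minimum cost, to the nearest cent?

Cost per mg of calcium: Greek yogurt $0.0050, whole-barley bread $0.0074, black beans $0.0081, bell pepper $0.0523, avocado $0.0720.
Take 3 servings of Greek yogurt: +627.0 mg calcium for $3.15 (total $3.15, still need 264.0 mg).
Take 1 serving of whole-barley bread: +61.0 mg calcium for $0.45 (total $3.60, still need 203.0 mg).
Take 2 servings of black beans: +124.0 mg calcium for $1.00 (total $4.60, still need 79.0 mg).
Take 3 servings of bell pepper: +66.0 mg calcium for $3.45 (total $8.05, still need 13.0 mg).
Take 0.52 servings of avocado: +13.0 mg calcium for $0.94 (total $8.99, still need 0.0 mg).
Filling from the cheapest source first is optimal under one linear minimum: $8.99.

$8.99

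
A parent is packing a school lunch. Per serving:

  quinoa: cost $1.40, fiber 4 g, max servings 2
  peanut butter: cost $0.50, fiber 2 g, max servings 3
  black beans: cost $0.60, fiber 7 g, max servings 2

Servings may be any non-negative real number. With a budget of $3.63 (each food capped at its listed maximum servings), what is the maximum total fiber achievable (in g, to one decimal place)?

22.7 g

Fiber per dollar: black beans 11.67, peanut butter 4, quinoa 2.857.
Take 2 servings of black beans: spends $1.20, +14.0 g fiber (running total 14.0 g).
Take 3 servings of peanut butter: spends $1.50, +6.0 g fiber (running total 20.0 g).
Take 0.6643 servings of quinoa: spends $0.93, +2.7 g fiber (running total 22.7 g).
Greedy by best ratio exhausts the cost allowance optimally: 22.7 g.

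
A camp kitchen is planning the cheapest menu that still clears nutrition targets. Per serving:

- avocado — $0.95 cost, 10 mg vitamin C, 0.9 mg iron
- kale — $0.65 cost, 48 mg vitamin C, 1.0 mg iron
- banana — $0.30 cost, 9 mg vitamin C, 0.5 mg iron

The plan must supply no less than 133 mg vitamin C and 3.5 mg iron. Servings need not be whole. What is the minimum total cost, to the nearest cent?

$2.22

avocado only: max(133/10, 3.5/0.9) = 13.3 servings → $12.63.
kale only: max(133/48, 3.5/1.0) = 3.5 servings → $2.27.
banana only: max(133/9, 3.5/0.5) = 14.78 servings → $4.43.
avocado + kale with both tight: 1.054 servings and 2.551 servings → $2.66.
avocado + banana with both targets exact would need a negative amount; discard.
kale + banana with both tight: 2.333 servings and 2.333 servings → $2.22.
Cheapest feasible corner: $2.22.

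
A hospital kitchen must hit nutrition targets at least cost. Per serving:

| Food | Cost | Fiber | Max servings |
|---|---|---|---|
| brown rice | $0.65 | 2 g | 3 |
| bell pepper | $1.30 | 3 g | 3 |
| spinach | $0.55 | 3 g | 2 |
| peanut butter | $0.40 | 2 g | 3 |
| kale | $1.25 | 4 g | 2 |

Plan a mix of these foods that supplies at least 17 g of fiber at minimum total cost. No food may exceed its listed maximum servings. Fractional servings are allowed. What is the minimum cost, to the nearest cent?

Cost per g of fiber: spinach $0.1833, peanut butter $0.2000, kale $0.3125, brown rice $0.3250, bell pepper $0.4333.
Take 2 servings of spinach: +6.0 g fiber for $1.10 (total $1.10, still need 11.0 g).
Take 3 servings of peanut butter: +6.0 g fiber for $1.20 (total $2.30, still need 5.0 g).
Take 1.25 servings of kale: +5.0 g fiber for $1.56 (total $3.86, still need 0.0 g).
Filling from the cheapest source first is optimal under one linear minimum: $3.86.

$3.86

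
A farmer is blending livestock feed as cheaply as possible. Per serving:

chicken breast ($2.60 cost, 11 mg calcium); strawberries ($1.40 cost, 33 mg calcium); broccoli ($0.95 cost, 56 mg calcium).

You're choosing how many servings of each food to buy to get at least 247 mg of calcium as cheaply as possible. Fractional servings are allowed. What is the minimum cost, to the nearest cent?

Cost per mg of calcium: broccoli $0.0170, strawberries $0.0424, chicken breast $0.2364.
With no serving limits, use only broccoli: 247 mg / 56 mg = 4.411 servings × $0.95 = $4.19.

$4.19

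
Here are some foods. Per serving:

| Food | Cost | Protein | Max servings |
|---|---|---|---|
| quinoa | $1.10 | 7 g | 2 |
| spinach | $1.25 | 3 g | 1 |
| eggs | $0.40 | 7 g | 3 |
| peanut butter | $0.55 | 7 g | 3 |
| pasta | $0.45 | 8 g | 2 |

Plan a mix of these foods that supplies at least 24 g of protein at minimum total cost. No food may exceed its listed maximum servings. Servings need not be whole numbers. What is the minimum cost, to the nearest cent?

Cost per g of protein: pasta $0.0563, eggs $0.0571, peanut butter $0.0786, quinoa $0.1571, spinach $0.4167.
Take 2 servings of pasta: +16.0 g protein for $0.90 (total $0.90, still need 8.0 g).
Take 1.143 servings of eggs: +8.0 g protein for $0.46 (total $1.36, still need 0.0 g).
Filling from the cheapest source first is optimal under one linear minimum: $1.36.

$1.36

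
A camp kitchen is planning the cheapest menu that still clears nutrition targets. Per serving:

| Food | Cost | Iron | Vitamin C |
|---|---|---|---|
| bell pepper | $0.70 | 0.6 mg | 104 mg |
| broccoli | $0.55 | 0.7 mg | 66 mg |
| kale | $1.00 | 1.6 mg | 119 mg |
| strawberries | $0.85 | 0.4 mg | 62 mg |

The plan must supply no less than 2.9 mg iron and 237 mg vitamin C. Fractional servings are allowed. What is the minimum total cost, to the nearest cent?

A basic optimal solution has at most two foods positive. Try each food alone and each pair with both targets met exactly.
bell pepper only: max(2.9/0.6, 237/104) = 4.833 servings → $3.38.
broccoli only: max(2.9/0.7, 237/66) = 4.143 servings → $2.28.
kale only: max(2.9/1.6, 237/119) = 1.992 servings → $1.99.
strawberries only: max(2.9/0.4, 237/62) = 7.25 servings → $6.16.
bell pepper + broccoli: the both-tight solution has a negative serving — not a feasible corner.
bell pepper + kale with both tight: 0.3589 servings and 1.678 servings → $1.93.
bell pepper + strawberries with both targets exact would need a negative amount; discard.
broccoli + kale with both tight: 1.529 servings and 1.143 servings → $1.98.
broccoli + strawberries with both targets exact would need a negative amount; discard.
kale + strawberries with both tight: 1.647 servings and 0.6609 servings → $2.21.
The minimum over all feasible corners is $1.93.

$1.93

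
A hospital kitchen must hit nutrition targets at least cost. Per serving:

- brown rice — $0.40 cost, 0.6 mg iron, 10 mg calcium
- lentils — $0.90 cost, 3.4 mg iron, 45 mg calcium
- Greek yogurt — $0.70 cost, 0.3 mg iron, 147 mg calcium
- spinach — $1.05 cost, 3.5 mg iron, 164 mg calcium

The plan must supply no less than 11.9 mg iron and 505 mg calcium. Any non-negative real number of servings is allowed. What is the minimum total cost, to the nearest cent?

An LP optimum is at a vertex; with two nutrient constraints at most two foods are used. Check each candidate.
brown rice only: max(11.9/0.6, 505/10) = 50.5 servings → $20.20.
lentils only: max(11.9/3.4, 505/45) = 11.22 servings → $10.10.
Greek yogurt only: max(11.9/0.3, 505/147) = 39.67 servings → $27.77.
spinach only: max(11.9/3.5, 505/164) = 3.4 servings → $3.57.
brown rice + lentils: intersection lies outside the first quadrant.
brown rice + Greek yogurt with both tight: 18.75 servings and 2.16 servings → $9.01.
brown rice + spinach with both tight: 2.904 servings and 2.902 servings → $4.21.
lentils + Greek yogurt with both tight: 3.286 servings and 2.43 servings → $4.66.
lentils + spinach with both tight: 0.4601 servings and 2.953 servings → $3.51.
Greek yogurt + spinach with both targets exact would need a negative amount; discard.
So the least-cost plan costs $3.51.

$3.51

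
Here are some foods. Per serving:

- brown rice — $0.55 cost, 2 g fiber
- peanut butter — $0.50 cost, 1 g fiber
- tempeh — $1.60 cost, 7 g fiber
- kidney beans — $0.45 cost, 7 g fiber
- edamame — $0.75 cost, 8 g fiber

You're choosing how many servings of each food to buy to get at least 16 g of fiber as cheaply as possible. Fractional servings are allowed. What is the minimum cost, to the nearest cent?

$1.03

Cost per g of fiber: kidney beans $0.0643, edamame $0.0938, tempeh $0.2286, brown rice $0.2750, peanut butter $0.5000.
With no serving limits, use only kidney beans: 16 g / 7 g = 2.286 servings × $0.45 = $1.03.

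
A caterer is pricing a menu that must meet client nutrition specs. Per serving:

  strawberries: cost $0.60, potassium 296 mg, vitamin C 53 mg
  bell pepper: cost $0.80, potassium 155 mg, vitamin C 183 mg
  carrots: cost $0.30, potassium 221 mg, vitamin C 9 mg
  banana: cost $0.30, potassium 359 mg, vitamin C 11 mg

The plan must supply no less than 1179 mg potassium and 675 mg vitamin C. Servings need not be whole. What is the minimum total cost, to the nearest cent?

$3.39

Two binding constraints pin down two serving amounts, so the optimal mix uses at most two foods. The candidates are each food alone (scaled to the tighter of potassium/vitamin C) and each pair with both constraints tight.
strawberries only: max(1179/296, 675/53) = 12.74 servings → $7.64.
bell pepper only: max(1179/155, 675/183) = 7.606 servings → $6.09.
carrots only: max(1179/221, 675/9) = 75 servings → $22.50.
banana only: max(1179/359, 675/11) = 61.36 servings → $18.41.
strawberries + bell pepper with both tight: 2.418 servings and 2.988 servings → $3.84.
strawberries + carrots: the both-tight solution has a negative serving — not a feasible corner.
strawberries + banana: the both-tight solution has a negative serving — not a feasible corner.
bell pepper + carrots with both tight: 3.549 servings and 2.846 servings → $3.69.
bell pepper + banana with both tight: 3.584 servings and 1.737 servings → $3.39.
carrots + banana: intersection lies outside the first quadrant.
So the least-cost plan costs $3.39.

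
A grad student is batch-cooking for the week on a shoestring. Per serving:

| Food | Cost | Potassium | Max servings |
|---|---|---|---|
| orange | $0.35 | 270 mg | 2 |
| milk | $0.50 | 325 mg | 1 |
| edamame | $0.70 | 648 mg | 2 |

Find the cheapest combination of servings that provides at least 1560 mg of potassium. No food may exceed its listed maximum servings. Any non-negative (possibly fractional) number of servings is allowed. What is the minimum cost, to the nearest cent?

Cost per mg of potassium: edamame $0.0011, orange $0.0013, milk $0.0015.
Take 2 servings of edamame: +1296.0 mg potassium for $1.40 (total $1.40, still need 264.0 mg).
Take 0.9778 servings of orange: +264.0 mg potassium for $0.34 (total $1.74, still need 0.0 mg).
Greedy by cheapest-per-mg is optimal for a single linear constraint, so the minimum cost is $1.74.

$1.74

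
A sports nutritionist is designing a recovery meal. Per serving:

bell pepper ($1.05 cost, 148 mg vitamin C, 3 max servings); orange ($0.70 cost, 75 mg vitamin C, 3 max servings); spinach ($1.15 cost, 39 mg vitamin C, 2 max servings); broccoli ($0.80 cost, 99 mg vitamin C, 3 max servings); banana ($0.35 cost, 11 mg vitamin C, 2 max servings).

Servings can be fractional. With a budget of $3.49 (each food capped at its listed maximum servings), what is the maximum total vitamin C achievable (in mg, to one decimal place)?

Vitamin C per dollar: bell pepper 141, broccoli 123.8, orange 107.1, spinach 33.91, banana 31.43.
Take 3 servings of bell pepper: spends $3.15, +444.0 mg vitamin C (running total 444.0 mg).
Take 0.425 servings of broccoli: spends $0.34, +42.1 mg vitamin C (running total 486.1 mg).
Greedy by best ratio exhausts the cost allowance optimally: 486.1 mg.

486.1 mg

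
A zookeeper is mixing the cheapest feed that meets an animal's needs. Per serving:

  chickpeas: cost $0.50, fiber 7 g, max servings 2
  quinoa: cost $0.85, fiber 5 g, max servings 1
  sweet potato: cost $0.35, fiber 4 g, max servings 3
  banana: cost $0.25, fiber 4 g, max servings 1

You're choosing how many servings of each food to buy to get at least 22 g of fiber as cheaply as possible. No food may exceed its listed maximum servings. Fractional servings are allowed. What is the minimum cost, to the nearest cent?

$1.60

Cost per g of fiber: banana $0.0625, chickpeas $0.0714, sweet potato $0.0875, quinoa $0.1700.
Take 1 serving of banana: +4.0 g fiber for $0.25 (total $0.25, still need 18.0 g).
Take 2 servings of chickpeas: +14.0 g fiber for $1.00 (total $1.25, still need 4.0 g).
Take 1 serving of sweet potato: +4.0 g fiber for $0.35 (total $1.60, still need 0.0 g).
Greedy by cheapest-per-g is optimal for a single linear constraint, so the minimum cost is $1.60.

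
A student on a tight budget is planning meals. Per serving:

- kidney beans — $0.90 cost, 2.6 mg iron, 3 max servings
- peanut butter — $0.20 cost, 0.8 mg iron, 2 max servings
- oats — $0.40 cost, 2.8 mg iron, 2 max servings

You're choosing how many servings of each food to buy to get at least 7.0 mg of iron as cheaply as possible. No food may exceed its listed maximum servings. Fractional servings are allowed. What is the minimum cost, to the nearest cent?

Cost per mg of iron: oats $0.1429, peanut butter $0.2500, kidney beans $0.3462.
Take 2 servings of oats: +5.6 mg iron for $0.80 (total $0.80, still need 1.4 mg).
Take 1.75 servings of peanut butter: +1.4 mg iron for $0.35 (total $1.15, still need 0.0 mg).
Filling from the cheapest source first is optimal under one linear minimum: $1.15.

$1.15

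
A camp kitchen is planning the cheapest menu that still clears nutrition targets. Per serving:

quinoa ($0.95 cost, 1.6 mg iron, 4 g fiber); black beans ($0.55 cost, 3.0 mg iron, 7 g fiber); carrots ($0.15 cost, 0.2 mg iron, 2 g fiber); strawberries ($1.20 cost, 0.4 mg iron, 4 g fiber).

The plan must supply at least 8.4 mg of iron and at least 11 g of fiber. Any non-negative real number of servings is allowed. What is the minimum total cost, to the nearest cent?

An LP optimum is at a vertex; with two nutrient constraints at most two foods are used. Check each candidate.
quinoa only: max(8.4/1.6, 11/4) = 5.25 servings → $4.99.
black beans only: max(8.4/3.0, 11/7) = 2.8 servings → $1.54.
carrots only: max(8.4/0.2, 11/2) = 42 servings → $6.30.
strawberries only: max(8.4/0.4, 11/4) = 21 servings → $25.20.
quinoa + black beans with both targets exact would need a negative amount; discard.
quinoa + carrots: the both-tight solution has a negative serving — not a feasible corner.
quinoa + strawberries with both targets exact would need a negative amount; discard.
black beans + carrots: intersection lies outside the first quadrant.
black beans + strawberries with both targets exact would need a negative amount; discard.
carrots + strawberries (both tight): parallel constraints — no distinct corner.
Cheapest feasible corner: $1.54.

$1.54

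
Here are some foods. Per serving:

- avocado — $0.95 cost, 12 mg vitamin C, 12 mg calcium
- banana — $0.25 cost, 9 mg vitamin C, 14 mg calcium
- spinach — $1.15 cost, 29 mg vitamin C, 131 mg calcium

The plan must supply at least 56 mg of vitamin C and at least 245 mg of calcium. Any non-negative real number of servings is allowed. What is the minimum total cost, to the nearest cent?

$2.19

A basic optimal solution has at most two foods positive. Try each food alone and each pair with both targets met exactly.
avocado only: max(56/12, 245/12) = 20.42 servings → $19.40.
banana only: max(56/9, 245/14) = 17.5 servings → $4.38.
spinach only: max(56/29, 245/131) = 1.931 servings → $2.22.
avocado + banana with both targets exact would need a negative amount; discard.
avocado + spinach with both tight: 0.1887 servings and 1.853 servings → $2.31.
banana + spinach with both tight: 0.2988 servings and 1.838 servings → $2.19.
So the least-cost plan costs $2.19.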